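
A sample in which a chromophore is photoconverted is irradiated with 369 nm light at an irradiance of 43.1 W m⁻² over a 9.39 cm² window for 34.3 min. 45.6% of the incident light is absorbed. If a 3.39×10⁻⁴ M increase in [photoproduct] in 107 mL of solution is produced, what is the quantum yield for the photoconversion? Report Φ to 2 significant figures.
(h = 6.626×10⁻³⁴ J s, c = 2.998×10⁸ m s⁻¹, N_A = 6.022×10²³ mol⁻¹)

Φ = 0.31

Product: (3.39×10⁻⁴ M)(0.107 L) = 3.627×10⁻⁵ mol.
Photon energy at 369 nm: hc/λ = (6.626×10⁻³⁴)(2.998×10⁸)/(369×10⁻⁹) = 5.383×10⁻¹⁹ J.
Energy delivered: (43.1 W m⁻²)(9.39×10⁻⁴ m²)(2058 s) = 83.29 J.
Photons incident: 83.29 / 5.383×10⁻¹⁹ = 1.547×10²⁰, i.e. 1.547×10²⁰/6.022×10²³ = 2.569×10⁻⁴ mol.
Photons absorbed: 0.456 × 2.569×10⁻⁴ = 1.171×10⁻⁴ mol.
Φ = 3.627×10⁻⁵ mol / 1.171×10⁻⁴ mol photons = 0.31.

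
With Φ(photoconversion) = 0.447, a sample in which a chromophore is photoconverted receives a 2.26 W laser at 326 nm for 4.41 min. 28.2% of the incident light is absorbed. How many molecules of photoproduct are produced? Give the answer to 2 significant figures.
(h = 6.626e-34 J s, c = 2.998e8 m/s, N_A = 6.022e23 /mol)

1.2e20 molecules

Photon energy at 326 nm: hc/λ = (6.626e-34)(2.998e8)/(326e-9) = 6.093e-19 J.
Energy delivered: (2.26 W)(264.6 s) = 598.0 J.
Photons incident: 598.0 / 6.093e-19 = 9.815e20, i.e. 9.815e20/6.022e23 = 0.001630 mol.
Photons absorbed: 0.282 × 0.001630 = 4.597e-4 mol.
Product: Φ × n_abs = 0.447 × 4.597e-4 = 2.055e-4 mol.
As a count: 2.055e-4 × 6.022e23 = 1.2e20.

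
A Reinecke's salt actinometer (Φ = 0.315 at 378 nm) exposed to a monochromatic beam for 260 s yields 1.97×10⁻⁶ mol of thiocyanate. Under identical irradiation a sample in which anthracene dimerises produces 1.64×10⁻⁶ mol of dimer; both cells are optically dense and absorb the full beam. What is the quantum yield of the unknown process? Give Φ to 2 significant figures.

Φ = 0.26

Photons absorbed by the actinometer: 1.97×10⁻⁶ / 0.315 = 6.254×10⁻⁶ mol.
Φ(unknown) = 1.64×10⁻⁶ / 6.254×10⁻⁶ = 0.26.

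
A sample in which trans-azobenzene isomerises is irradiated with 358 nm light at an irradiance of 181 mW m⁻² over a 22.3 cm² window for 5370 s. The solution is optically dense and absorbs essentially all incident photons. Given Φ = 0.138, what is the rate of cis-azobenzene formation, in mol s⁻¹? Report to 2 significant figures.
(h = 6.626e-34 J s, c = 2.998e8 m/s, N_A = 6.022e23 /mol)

Photon energy at 358 nm: hc/λ = (6.626e-34)(2.998e8)/(358e-9) = 5.549e-19 J.
Energy delivered: (181 mW m⁻²)(22.3e-4 m²)(5370 s) = 2.167 J.
Photons incident: 2.167 / 5.549e-19 = 3.905e18, i.e. 3.905e18/6.022e23 = 6.485e-6 mol.
Product formed: 0.138 × 6.485e-6 = 8.949e-7 mol.
Rate: 8.949e-7 / 5370 s = 1.7e-10 mol s⁻¹.

1.7e-10 mol s⁻¹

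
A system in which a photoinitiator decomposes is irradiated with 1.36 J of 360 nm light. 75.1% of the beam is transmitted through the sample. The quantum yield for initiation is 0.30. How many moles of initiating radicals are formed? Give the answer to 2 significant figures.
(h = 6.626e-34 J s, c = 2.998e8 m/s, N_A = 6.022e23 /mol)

Photon energy at 360 nm: hc/λ = (6.626e-34)(2.998e8)/(360e-9) = 5.518e-19 J.
Photons incident: 1.36 / 5.518e-19 = 2.465e18, i.e. 2.465e18/6.022e23 = 4.093e-6 mol.
Fraction absorbed: 1 − 75.1/100 = 0.2490.
Photons absorbed: 0.2490 × 4.093e-6 = 1.019e-6 mol.
Product: Φ × n_abs = 0.30 × 1.019e-6 = 3.057e-7 mol.

3.1e-7 mol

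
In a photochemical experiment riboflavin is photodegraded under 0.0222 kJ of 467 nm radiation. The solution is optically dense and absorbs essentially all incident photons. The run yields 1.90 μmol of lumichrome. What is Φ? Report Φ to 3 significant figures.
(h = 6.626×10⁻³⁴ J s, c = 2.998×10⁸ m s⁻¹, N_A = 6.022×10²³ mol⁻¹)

Φ = 0.0219

Product: 1.90 μmol = 1.90×10⁻⁶ mol.
Photon energy at 467 nm: hc/λ = (6.626×10⁻³⁴)(2.998×10⁸)/(467×10⁻⁹) = 4.254×10⁻¹⁹ J.
Incident energy: 0.0222 kJ = 22.2 J.
Photons incident: 22.2 / 4.254×10⁻¹⁹ = 5.219×10¹⁹, i.e. 5.219×10¹⁹/6.022×10²³ = 8.667×10⁻⁵ mol.
Φ = 1.90×10⁻⁶ mol / 8.667×10⁻⁵ mol photons = 0.0219.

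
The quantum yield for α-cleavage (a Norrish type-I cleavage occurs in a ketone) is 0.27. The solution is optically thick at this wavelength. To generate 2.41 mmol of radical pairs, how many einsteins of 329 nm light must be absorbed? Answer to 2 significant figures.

Product: 2.41 mmol = 0.00241 mol.
Photons that must be absorbed: 0.00241 / 0.27 = 0.008926 mol.

0.0089 einstein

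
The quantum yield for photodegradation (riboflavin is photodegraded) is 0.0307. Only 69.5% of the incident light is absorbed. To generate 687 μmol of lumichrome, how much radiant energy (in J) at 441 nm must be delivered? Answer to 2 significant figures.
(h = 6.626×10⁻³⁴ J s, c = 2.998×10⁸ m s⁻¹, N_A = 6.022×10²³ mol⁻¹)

Product: 687 μmol = 6.87×10⁻⁴ mol.
Photons that must be absorbed: 6.87×10⁻⁴ / 0.0307 = 0.02238 mol.
Incident photons needed: 0.02238 / 0.695 = 0.03220 mol.
Photon energy: hc/λ = 4.504×10⁻¹⁹ J; per mole, 2.712×10⁵ J mol⁻¹.
Energy required: 0.03220 × 2.712×10⁵ = 8700 J.

8700 J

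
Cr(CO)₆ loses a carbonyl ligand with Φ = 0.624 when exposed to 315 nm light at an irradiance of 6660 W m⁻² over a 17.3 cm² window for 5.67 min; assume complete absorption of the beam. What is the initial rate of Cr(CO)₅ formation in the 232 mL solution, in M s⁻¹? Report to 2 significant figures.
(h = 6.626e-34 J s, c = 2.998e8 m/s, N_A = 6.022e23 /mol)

Photon energy at 315 nm: hc/λ = (6.626e-34)(2.998e8)/(315e-9) = 6.306e-19 J.
Energy delivered: (6660 W m⁻²)(17.3e-4 m²)(340.2 s) = 3920 J.
Photons incident: 3920 / 6.306e-19 = 6.216e21, i.e. 6.216e21/6.022e23 = 0.01032 mol.
Product formed: 0.624 × 0.01032 = 0.006440 mol.
Rate: 0.006440 mol / (340.2 s × 0.232 L) = 8.2e-5 M s⁻¹.

8.2e-5 M s⁻¹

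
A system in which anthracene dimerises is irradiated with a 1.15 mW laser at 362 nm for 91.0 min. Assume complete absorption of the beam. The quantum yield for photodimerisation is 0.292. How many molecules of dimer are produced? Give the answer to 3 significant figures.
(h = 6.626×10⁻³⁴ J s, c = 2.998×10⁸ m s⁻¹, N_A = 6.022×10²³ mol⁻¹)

3.34×10¹⁸ molecules

Photon energy at 362 nm: hc/λ = (6.626×10⁻³⁴)(2.998×10⁸)/(362×10⁻⁹) = 5.487×10⁻¹⁹ J.
Energy delivered: (1.15 mW)(5460 s) = 6.279 J.
Photons incident: 6.279 / 5.487×10⁻¹⁹ = 1.144×10¹⁹, i.e. 1.144×10¹⁹/6.022×10²³ = 1.900×10⁻⁵ mol.
Product: Φ × n_abs = 0.292 × 1.900×10⁻⁵ = 5.548×10⁻⁶ mol.
As a count: 5.548×10⁻⁶ × 6.022×10²³ = 3.34×10¹⁸.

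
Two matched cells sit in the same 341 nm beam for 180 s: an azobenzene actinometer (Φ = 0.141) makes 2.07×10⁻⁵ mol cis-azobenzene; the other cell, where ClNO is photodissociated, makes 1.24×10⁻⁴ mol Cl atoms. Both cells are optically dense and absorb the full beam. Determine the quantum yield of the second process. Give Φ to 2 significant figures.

Photons absorbed by the actinometer: 2.07×10⁻⁵ / 0.141 = 1.468×10⁻⁴ mol.
Φ(unknown) = 1.24×10⁻⁴ / 1.468×10⁻⁴ = 0.84.

Φ = 0.84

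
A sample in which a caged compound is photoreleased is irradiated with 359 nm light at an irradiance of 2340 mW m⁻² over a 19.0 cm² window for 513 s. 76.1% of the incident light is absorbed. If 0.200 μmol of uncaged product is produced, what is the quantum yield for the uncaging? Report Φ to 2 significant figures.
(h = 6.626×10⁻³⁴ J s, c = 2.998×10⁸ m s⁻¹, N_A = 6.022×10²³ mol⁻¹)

Product: 0.200 μmol = 2.00×10⁻⁷ mol.
Photon energy at 359 nm: hc/λ = (6.626×10⁻³⁴)(2.998×10⁸)/(359×10⁻⁹) = 5.533×10⁻¹⁹ J.
Energy delivered: (2340 mW m⁻²)(19.0×10⁻⁴ m²)(513 s) = 2.281 J.
Photons incident: 2.281 / 5.533×10⁻¹⁹ = 4.123×10¹⁸, i.e. 4.123×10¹⁸/6.022×10²³ = 6.847×10⁻⁶ mol.
Photons absorbed: 0.761 × 6.847×10⁻⁶ = 5.211×10⁻⁶ mol.
Φ = 2.00×10⁻⁷ mol / 5.211×10⁻⁶ mol photons = 0.038.

Φ = 0.038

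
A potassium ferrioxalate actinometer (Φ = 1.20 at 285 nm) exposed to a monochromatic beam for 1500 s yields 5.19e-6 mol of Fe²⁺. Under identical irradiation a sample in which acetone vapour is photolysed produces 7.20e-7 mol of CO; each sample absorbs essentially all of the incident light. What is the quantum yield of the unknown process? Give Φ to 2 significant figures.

Photons absorbed by the actinometer: 5.19e-6 / 1.20 = 4.325e-6 mol.
Φ(unknown) = 7.20e-7 / 4.325e-6 = 0.17.

Φ = 0.17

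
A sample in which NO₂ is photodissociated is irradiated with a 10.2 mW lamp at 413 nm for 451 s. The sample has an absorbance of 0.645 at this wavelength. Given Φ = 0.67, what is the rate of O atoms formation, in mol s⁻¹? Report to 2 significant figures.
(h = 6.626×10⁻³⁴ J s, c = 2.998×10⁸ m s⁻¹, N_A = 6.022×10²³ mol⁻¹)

Photon energy at 413 nm: hc/λ = (6.626×10⁻³⁴)(2.998×10⁸)/(413×10⁻⁹) = 4.810×10⁻¹⁹ J.
Energy delivered: (10.2 mW)(451 s) = 4.600 J.
Photons incident: 4.600 / 4.810×10⁻¹⁹ = 9.563×10¹⁸, i.e. 9.563×10¹⁸/6.022×10²³ = 1.588×10⁻⁵ mol.
Fraction absorbed: 1 − 10^(−0.645) = 0.7735.
Photons absorbed: 0.7735 × 1.588×10⁻⁵ = 1.228×10⁻⁵ mol.
Product formed: 0.67 × 1.228×10⁻⁵ = 8.228×10⁻⁶ mol.
Rate: 8.228×10⁻⁶ / 451 s = 1.8×10⁻⁸ mol s⁻¹.

1.8×10⁻⁸ mol s⁻¹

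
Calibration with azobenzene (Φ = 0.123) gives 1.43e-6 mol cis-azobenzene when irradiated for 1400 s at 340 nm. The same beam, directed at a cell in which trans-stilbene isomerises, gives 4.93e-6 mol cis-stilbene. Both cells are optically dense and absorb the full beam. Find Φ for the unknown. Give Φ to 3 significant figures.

Photons absorbed by the actinometer: 1.43e-6 / 0.123 = 1.163e-5 mol.
Φ(unknown) = 4.93e-6 / 1.163e-5 = 0.424.

Φ = 0.424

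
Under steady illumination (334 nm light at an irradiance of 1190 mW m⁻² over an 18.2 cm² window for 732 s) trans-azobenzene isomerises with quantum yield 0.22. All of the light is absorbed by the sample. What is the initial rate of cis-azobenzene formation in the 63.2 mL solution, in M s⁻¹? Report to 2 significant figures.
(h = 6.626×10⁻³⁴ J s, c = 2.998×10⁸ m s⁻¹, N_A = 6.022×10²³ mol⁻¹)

Photon energy at 334 nm: hc/λ = (6.626×10⁻³⁴)(2.998×10⁸)/(334×10⁻⁹) = 5.948×10⁻¹⁹ J.
Energy delivered: (1190 mW m⁻²)(18.2×10⁻⁴ m²)(732 s) = 1.585 J.
Photons incident: 1.585 / 5.948×10⁻¹⁹ = 2.665×10¹⁸, i.e. 2.665×10¹⁸/6.022×10²³ = 4.425×10⁻⁶ mol.
Product formed: 0.22 × 4.425×10⁻⁶ = 9.735×10⁻⁷ mol.
Rate: 9.735×10⁻⁷ mol / (732 s × 0.0632 L) = 2.1×10⁻⁸ M s⁻¹.

2.1×10⁻⁸ M s⁻¹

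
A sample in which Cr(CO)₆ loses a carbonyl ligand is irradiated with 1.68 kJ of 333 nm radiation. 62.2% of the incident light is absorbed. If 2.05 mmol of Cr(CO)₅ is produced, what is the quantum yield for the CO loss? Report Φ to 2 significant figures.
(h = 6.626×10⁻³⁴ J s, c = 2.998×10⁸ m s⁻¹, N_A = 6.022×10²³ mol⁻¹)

Product: 2.05 mmol = 0.00205 mol.
Photon energy at 333 nm: hc/λ = (6.626×10⁻³⁴)(2.998×10⁸)/(333×10⁻⁹) = 5.965×10⁻¹⁹ J.
Incident energy: 1.68 kJ = 1680 J.
Photons incident: 1680 / 5.965×10⁻¹⁹ = 2.816×10²¹, i.e. 2.816×10²¹/6.022×10²³ = 0.004676 mol.
Photons absorbed: 0.622 × 0.004676 = 0.002908 mol.
Φ = 0.00205 mol / 0.002908 mol photons = 0.70.

Φ = 0.70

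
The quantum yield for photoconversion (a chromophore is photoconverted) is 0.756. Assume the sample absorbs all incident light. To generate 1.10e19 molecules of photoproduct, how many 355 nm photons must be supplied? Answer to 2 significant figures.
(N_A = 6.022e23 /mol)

1.5e19 photons

Product: 1.10e19 / 6.022e23 = 1.827e-5 mol.
Photons that must be absorbed: 1.827e-5 / 0.756 = 2.417e-5 mol.
Photon count: 2.417e-5 × 6.022e23 = 1.5e19.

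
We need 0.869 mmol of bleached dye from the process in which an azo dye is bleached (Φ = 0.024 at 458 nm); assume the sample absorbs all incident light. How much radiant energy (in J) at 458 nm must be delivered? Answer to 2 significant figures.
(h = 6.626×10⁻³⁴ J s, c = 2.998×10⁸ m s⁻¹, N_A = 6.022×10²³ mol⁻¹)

Product: 0.869 mmol = 8.69×10⁻⁴ mol.
Photons that must be absorbed: 8.69×10⁻⁴ / 0.024 = 0.03621 mol.
Photon energy: hc/λ = 4.337×10⁻¹⁹ J; per mole, 2.612×10⁵ J mol⁻¹.
Energy required: 0.03621 × 2.612×10⁵ = 9500 J.

9500 J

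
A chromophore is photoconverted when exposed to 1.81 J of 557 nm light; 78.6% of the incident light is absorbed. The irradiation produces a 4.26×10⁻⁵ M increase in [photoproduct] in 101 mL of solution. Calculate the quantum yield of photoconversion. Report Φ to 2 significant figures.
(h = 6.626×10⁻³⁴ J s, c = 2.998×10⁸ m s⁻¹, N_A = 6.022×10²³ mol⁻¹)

Φ = 0.65

Product: (4.26×10⁻⁵ M)(0.101 L) = 4.303×10⁻⁶ mol.
Photon energy at 557 nm: hc/λ = (6.626×10⁻³⁴)(2.998×10⁸)/(557×10⁻⁹) = 3.566×10⁻¹⁹ J.
Photons incident: 1.81 / 3.566×10⁻¹⁹ = 5.076×10¹⁸, i.e. 5.076×10¹⁸/6.022×10²³ = 8.429×10⁻⁶ mol.
Photons absorbed: 0.786 × 8.429×10⁻⁶ = 6.625×10⁻⁶ mol.
Φ = 4.303×10⁻⁶ mol / 6.625×10⁻⁶ mol photons = 0.65.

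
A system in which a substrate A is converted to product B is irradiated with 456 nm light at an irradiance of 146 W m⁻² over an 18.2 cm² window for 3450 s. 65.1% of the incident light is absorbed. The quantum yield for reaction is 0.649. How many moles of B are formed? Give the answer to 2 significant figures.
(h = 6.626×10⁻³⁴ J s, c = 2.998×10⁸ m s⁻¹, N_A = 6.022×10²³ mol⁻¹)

0.0015 mol

Photon energy at 456 nm: hc/λ = (6.626×10⁻³⁴)(2.998×10⁸)/(456×10⁻⁹) = 4.356×10⁻¹⁹ J.
Energy delivered: (146 W m⁻²)(18.2×10⁻⁴ m²)(3450 s) = 916.7 J.
Photons incident: 916.7 / 4.356×10⁻¹⁹ = 2.104×10²¹, i.e. 2.104×10²¹/6.022×10²³ = 0.003494 mol.
Photons absorbed: 0.651 × 0.003494 = 0.002275 mol.
Product: Φ × n_abs = 0.649 × 0.002275 = 0.001476 mol.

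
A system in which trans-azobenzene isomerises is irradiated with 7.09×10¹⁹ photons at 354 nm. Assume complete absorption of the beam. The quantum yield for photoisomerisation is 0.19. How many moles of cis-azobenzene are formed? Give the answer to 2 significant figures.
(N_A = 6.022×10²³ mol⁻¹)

Moles of photons: 7.09×10¹⁹ / 6.022×10²³ = 1.177×10⁻⁴ mol.
Product: Φ × n_abs = 0.19 × 1.177×10⁻⁴ = 2.236×10⁻⁵ mol.

2.2×10⁻⁵ mol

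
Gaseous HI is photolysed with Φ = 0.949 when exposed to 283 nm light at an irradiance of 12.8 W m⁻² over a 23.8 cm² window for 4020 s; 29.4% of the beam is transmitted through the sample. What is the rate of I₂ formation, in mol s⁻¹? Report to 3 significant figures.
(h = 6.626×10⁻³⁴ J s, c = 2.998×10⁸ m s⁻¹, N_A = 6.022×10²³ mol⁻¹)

Photon energy at 283 nm: hc/λ = (6.626×10⁻³⁴)(2.998×10⁸)/(283×10⁻⁹) = 7.019×10⁻¹⁹ J.
Energy delivered: (12.8 W m⁻²)(23.8×10⁻⁴ m²)(4020 s) = 122.5 J.
Photons incident: 122.5 / 7.019×10⁻¹⁹ = 1.745×10²⁰, i.e. 1.745×10²⁰/6.022×10²³ = 2.898×10⁻⁴ mol.
Fraction absorbed: 1 − 29.4/100 = 0.7060.
Photons absorbed: 0.7060 × 2.898×10⁻⁴ = 2.046×10⁻⁴ mol.
Product formed: 0.949 × 2.046×10⁻⁴ = 1.942×10⁻⁴ mol.
Rate: 1.942×10⁻⁴ / 4020 s = 4.83×10⁻⁸ mol s⁻¹.

4.83×10⁻⁸ mol s⁻¹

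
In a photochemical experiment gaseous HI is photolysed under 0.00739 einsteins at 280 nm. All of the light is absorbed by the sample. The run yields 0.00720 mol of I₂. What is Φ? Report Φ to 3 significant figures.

Φ = 0.974

Φ = 0.00720 mol / 0.00739 mol photons = 0.974.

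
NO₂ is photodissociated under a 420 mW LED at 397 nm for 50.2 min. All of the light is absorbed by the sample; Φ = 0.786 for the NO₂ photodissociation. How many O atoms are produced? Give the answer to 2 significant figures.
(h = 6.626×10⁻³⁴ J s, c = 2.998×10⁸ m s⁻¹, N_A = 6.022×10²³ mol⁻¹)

Photon energy at 397 nm: hc/λ = (6.626×10⁻³⁴)(2.998×10⁸)/(397×10⁻⁹) = 5.004×10⁻¹⁹ J.
Energy delivered: (420 mW)(3012 s) = 1265 J.
Photons incident: 1265 / 5.004×10⁻¹⁹ = 2.528×10²¹, i.e. 2.528×10²¹/6.022×10²³ = 0.004198 mol.
Product: Φ × n_abs = 0.786 × 0.004198 = 0.003300 mol.
As a count: 0.003300 × 6.022×10²³ = 2.0×10²¹.

2.0×10²¹ atoms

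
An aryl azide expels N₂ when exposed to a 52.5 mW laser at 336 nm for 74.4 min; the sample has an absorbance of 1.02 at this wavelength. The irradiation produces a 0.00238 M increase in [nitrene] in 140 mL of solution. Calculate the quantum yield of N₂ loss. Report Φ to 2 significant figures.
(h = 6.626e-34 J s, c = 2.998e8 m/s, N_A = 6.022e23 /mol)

Φ = 0.56

Product: (0.00238 M)(0.14 L) = 3.332e-4 mol.
Photon energy at 336 nm: hc/λ = (6.626e-34)(2.998e8)/(336e-9) = 5.912e-19 J.
Energy delivered: (52.5 mW)(4464 s) = 234.4 J.
Photons incident: 234.4 / 5.912e-19 = 3.965e20, i.e. 3.965e20/6.022e23 = 6.584e-4 mol.
Fraction absorbed: 1 − 10^(−1.02) = 0.9045.
Photons absorbed: 0.9045 × 6.584e-4 = 5.955e-4 mol.
Φ = 3.332e-4 mol / 5.955e-4 mol photons = 0.56.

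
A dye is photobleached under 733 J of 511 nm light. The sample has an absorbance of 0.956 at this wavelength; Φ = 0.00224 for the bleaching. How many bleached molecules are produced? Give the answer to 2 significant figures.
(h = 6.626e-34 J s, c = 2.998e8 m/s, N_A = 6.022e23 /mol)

3.8e18 bleached molecules

Photon energy at 511 nm: hc/λ = (6.626e-34)(2.998e8)/(511e-9) = 3.887e-19 J.
Photons incident: 733 / 3.887e-19 = 1.886e21, i.e. 1.886e21/6.022e23 = 0.003132 mol.
Fraction absorbed: 1 − 10^(−0.956) = 0.8893.
Photons absorbed: 0.8893 × 0.003132 = 0.002785 mol.
Product: Φ × n_abs = 0.00224 × 0.002785 = 6.238e-6 mol.
As a count: 6.238e-6 × 6.022e23 = 3.8e18.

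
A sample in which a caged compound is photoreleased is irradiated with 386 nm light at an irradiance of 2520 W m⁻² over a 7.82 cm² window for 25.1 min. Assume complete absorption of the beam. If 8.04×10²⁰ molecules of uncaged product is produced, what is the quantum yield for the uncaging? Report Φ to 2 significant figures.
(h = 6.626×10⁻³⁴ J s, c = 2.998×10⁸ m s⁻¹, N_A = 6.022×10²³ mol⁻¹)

Φ = 0.14

Product: 8.04×10²⁰ / 6.022×10²³ = 0.001335 mol.
Photon energy at 386 nm: hc/λ = (6.626×10⁻³⁴)(2.998×10⁸)/(386×10⁻⁹) = 5.146×10⁻¹⁹ J.
Energy delivered: (2520 W m⁻²)(7.82×10⁻⁴ m²)(1506 s) = 2968 J.
Photons incident: 2968 / 5.146×10⁻¹⁹ = 5.768×10²¹, i.e. 5.768×10²¹/6.022×10²³ = 0.009578 mol.
Φ = 0.001335 mol / 0.009578 mol photons = 0.14.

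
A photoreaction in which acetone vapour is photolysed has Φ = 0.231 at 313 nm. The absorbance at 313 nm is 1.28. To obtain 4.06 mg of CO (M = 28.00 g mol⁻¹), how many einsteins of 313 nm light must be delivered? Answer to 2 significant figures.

Product: 4.06 mg / 28.00 g mol⁻¹ = 1.450e-4 mol.
Photons that must be absorbed: 1.450e-4 / 0.231 = 6.277e-4 mol.
Fraction absorbed: 1 − 10^(−1.28) = 0.9475.
Incident photons needed: 6.277e-4 / 0.9475 = 6.625e-4 mol.

6.6e-4 einstein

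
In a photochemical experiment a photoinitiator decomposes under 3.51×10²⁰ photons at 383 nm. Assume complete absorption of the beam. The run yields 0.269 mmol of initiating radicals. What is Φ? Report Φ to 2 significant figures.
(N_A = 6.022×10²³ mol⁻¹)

Φ = 0.46

Product: 0.269 mmol = 2.69×10⁻⁴ mol.
Moles of photons: 3.51×10²⁰ / 6.022×10²³ = 5.829×10⁻⁴ mol.
Φ = 2.69×10⁻⁴ mol / 5.829×10⁻⁴ mol photons = 0.46.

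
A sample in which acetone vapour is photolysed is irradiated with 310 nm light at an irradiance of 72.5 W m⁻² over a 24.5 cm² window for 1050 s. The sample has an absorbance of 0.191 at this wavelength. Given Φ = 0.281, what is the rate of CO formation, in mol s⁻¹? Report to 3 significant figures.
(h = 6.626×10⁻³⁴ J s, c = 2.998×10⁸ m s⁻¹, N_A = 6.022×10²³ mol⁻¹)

4.60×10⁻⁸ mol s⁻¹

Photon energy at 310 nm: hc/λ = (6.626×10⁻³⁴)(2.998×10⁸)/(310×10⁻⁹) = 6.408×10⁻¹⁹ J.
Energy delivered: (72.5 W m⁻²)(24.5×10⁻⁴ m²)(1050 s) = 186.5 J.
Photons incident: 186.5 / 6.408×10⁻¹⁹ = 2.910×10²⁰, i.e. 2.910×10²⁰/6.022×10²³ = 4.832×10⁻⁴ mol.
Fraction absorbed: 1 − 10^(−0.191) = 0.3558.
Photons absorbed: 0.3558 × 4.832×10⁻⁴ = 1.719×10⁻⁴ mol.
Product formed: 0.281 × 1.719×10⁻⁴ = 4.830×10⁻⁵ mol.
Rate: 4.830×10⁻⁵ / 1050 s = 4.60×10⁻⁸ mol s⁻¹.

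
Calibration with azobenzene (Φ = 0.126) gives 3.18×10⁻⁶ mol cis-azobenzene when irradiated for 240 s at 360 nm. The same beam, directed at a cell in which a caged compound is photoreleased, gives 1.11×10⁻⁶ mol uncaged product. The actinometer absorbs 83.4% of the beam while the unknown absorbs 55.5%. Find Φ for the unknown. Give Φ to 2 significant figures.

Photons absorbed by the actinometer: 3.18×10⁻⁶ / 0.126 = 2.524×10⁻⁵ mol.
Incident flux: 2.524×10⁻⁵ / 0.834 = 3.026×10⁻⁵ einstein.
Absorbed by unknown: 0.555 × 3.026×10⁻⁵ = 1.679×10⁻⁵ mol.
Φ(unknown) = 1.11×10⁻⁶ / 1.679×10⁻⁵ = 0.066.

Φ = 0.066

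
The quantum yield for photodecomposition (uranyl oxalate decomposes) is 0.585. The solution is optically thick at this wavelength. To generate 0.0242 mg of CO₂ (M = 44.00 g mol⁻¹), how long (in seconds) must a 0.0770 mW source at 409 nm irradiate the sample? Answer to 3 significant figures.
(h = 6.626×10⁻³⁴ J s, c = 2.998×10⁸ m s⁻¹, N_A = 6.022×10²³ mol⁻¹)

Product: 0.0242 mg / 44.00 g mol⁻¹ = 5.500×10⁻⁷ mol.
Photons that must be absorbed: 5.500×10⁻⁷ / 0.585 = 9.402×10⁻⁷ mol.
Photon energy: hc/λ = 4.857×10⁻¹⁹ J; per mole, 2.925×10⁵ J mol⁻¹.
Energy required: 9.402×10⁻⁷ × 2.925×10⁵ = 0.2750 J.
Time: 0.2750 J / 7.7e-05 W = 3570 s.

t ≈ 3570 s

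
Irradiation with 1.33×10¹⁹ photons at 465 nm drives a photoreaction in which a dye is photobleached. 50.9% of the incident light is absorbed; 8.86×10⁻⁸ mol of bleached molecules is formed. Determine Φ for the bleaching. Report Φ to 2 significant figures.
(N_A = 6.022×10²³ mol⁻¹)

Moles of photons: 1.33×10¹⁹ / 6.022×10²³ = 2.209×10⁻⁵ mol.
Photons absorbed: 0.509 × 2.209×10⁻⁵ = 1.124×10⁻⁵ mol.
Φ = 8.86×10⁻⁸ mol / 1.124×10⁻⁵ mol photons = 0.0079.

Φ = 0.0079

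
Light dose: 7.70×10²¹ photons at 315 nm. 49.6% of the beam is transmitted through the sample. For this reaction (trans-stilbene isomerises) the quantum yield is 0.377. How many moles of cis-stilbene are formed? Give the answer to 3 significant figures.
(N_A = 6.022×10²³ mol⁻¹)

Moles of photons: 7.70×10²¹ / 6.022×10²³ = 0.01279 mol.
Fraction absorbed: 1 − 49.6/100 = 0.5040.
Photons absorbed: 0.5040 × 0.01279 = 0.006446 mol.
Product: Φ × n_abs = 0.377 × 0.006446 = 0.002430 mol.

0.00243 mol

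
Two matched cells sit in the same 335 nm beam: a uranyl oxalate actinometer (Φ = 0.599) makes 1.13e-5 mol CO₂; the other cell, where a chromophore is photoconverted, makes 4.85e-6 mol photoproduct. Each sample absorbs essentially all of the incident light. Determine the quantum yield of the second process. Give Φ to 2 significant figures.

Photons absorbed by the actinometer: 1.13e-5 / 0.599 = 1.886e-5 mol.
Φ(unknown) = 4.85e-6 / 1.886e-5 = 0.26.

Φ = 0.26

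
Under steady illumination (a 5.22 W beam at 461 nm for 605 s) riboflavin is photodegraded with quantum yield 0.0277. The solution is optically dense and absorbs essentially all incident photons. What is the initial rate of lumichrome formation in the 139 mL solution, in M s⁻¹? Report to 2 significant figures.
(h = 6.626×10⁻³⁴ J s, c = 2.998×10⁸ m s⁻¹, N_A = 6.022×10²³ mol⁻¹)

Photon energy at 461 nm: hc/λ = (6.626×10⁻³⁴)(2.998×10⁸)/(461×10⁻⁹) = 4.309×10⁻¹⁹ J.
Energy delivered: (5.22 W)(605 s) = 3158 J.
Photons incident: 3158 / 4.309×10⁻¹⁹ = 7.329×10²¹, i.e. 7.329×10²¹/6.022×10²³ = 0.01217 mol.
Product formed: 0.0277 × 0.01217 = 3.371×10⁻⁴ mol.
Rate: 3.371×10⁻⁴ mol / (605 s × 0.139 L) = 4.0×10⁻⁶ M s⁻¹.

4.0×10⁻⁶ M s⁻¹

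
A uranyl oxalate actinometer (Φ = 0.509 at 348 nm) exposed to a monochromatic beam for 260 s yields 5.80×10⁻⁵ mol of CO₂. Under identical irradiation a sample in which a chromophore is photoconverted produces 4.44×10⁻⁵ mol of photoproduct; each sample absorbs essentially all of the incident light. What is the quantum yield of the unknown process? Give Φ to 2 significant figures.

Φ = 0.39

Photons absorbed by the actinometer: 5.80×10⁻⁵ / 0.509 = 1.139×10⁻⁴ mol.
Φ(unknown) = 4.44×10⁻⁵ / 1.139×10⁻⁴ = 0.39.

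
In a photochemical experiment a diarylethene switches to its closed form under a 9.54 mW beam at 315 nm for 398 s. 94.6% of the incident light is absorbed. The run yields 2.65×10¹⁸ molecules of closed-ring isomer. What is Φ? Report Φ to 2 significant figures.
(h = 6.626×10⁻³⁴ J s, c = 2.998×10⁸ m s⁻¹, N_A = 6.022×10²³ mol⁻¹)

Product: 2.65×10¹⁸ / 6.022×10²³ = 4.401×10⁻⁶ mol.
Photon energy at 315 nm: hc/λ = (6.626×10⁻³⁴)(2.998×10⁸)/(315×10⁻⁹) = 6.306×10⁻¹⁹ J.
Energy delivered: (9.54 mW)(398 s) = 3.797 J.
Photons incident: 3.797 / 6.306×10⁻¹⁹ = 6.021×10¹⁸, i.e. 6.021×10¹⁸/6.022×10²³ = 9.998×10⁻⁶ mol.
Photons absorbed: 0.946 × 9.998×10⁻⁶ = 9.458×10⁻⁶ mol.
Φ = 4.401×10⁻⁶ mol / 9.458×10⁻⁶ mol photons = 0.47.

Φ = 0.47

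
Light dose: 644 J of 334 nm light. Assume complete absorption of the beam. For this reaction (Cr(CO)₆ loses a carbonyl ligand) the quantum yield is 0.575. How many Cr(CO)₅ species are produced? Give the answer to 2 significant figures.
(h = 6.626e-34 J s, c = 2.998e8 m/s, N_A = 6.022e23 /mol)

6.2e20 species

Photon energy at 334 nm: hc/λ = (6.626e-34)(2.998e8)/(334e-9) = 5.948e-19 J.
Photons incident: 644 / 5.948e-19 = 1.083e21, i.e. 1.083e21/6.022e23 = 0.001798 mol.
Product: Φ × n_abs = 0.575 × 0.001798 = 0.001034 mol.
As a count: 0.001034 × 6.022e23 = 6.2e20.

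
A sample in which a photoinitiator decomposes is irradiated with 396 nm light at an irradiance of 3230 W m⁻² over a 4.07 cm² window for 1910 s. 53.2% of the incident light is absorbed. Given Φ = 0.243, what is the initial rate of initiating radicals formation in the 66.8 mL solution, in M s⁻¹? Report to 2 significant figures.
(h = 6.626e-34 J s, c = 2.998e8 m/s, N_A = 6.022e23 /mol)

8.4e-6 M s⁻¹

Photon energy at 396 nm: hc/λ = (6.626e-34)(2.998e8)/(396e-9) = 5.016e-19 J.
Energy delivered: (3230 W m⁻²)(4.07e-4 m²)(1910 s) = 2511 J.
Photons incident: 2511 / 5.016e-19 = 5.006e21, i.e. 5.006e21/6.022e23 = 0.008313 mol.
Photons absorbed: 0.532 × 0.008313 = 0.004423 mol.
Product formed: 0.243 × 0.004423 = 0.001075 mol.
Rate: 0.001075 mol / (1910 s × 0.0668 L) = 8.4e-6 M s⁻¹.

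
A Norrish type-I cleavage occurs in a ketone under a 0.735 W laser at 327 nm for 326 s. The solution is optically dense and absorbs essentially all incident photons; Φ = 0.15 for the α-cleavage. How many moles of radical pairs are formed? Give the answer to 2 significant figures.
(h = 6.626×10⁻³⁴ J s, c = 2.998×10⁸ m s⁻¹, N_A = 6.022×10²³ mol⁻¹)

9.8×10⁻⁵ mol

Photon energy at 327 nm: hc/λ = (6.626×10⁻³⁴)(2.998×10⁸)/(327×10⁻⁹) = 6.075×10⁻¹⁹ J.
Energy delivered: (0.735 W)(326 s) = 239.6 J.
Photons incident: 239.6 / 6.075×10⁻¹⁹ = 3.944×10²⁰, i.e. 3.944×10²⁰/6.022×10²³ = 6.549×10⁻⁴ mol.
Product: Φ × n_abs = 0.15 × 6.549×10⁻⁴ = 9.824×10⁻⁵ mol.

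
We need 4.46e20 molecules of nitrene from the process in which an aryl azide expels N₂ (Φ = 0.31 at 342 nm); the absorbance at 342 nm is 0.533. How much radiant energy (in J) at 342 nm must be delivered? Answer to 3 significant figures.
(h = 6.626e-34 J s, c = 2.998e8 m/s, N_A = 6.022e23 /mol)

Product: 4.46e20 / 6.022e23 = 7.406e-4 mol.
Photons that must be absorbed: 7.406e-4 / 0.31 = 0.002389 mol.
Fraction absorbed: 1 − 10^(−0.533) = 0.7069.
Incident photons needed: 0.002389 / 0.7069 = 0.003380 mol.
Photon energy: hc/λ = 5.808e-19 J; per mole, 3.498e5 J mol⁻¹.
Energy required: 0.003380 × 3.498e5 = 1180 J.

1180 J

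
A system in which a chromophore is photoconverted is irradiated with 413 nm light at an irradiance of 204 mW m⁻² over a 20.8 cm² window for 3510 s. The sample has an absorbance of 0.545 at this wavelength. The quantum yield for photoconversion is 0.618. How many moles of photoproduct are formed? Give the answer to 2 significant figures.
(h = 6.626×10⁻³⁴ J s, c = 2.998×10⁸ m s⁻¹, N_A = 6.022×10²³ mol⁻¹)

2.3×10⁻⁶ mol

Photon energy at 413 nm: hc/λ = (6.626×10⁻³⁴)(2.998×10⁸)/(413×10⁻⁹) = 4.810×10⁻¹⁹ J.
Energy delivered: (204 mW m⁻²)(20.8×10⁻⁴ m²)(3510 s) = 1.489 J.
Photons incident: 1.489 / 4.810×10⁻¹⁹ = 3.096×10¹⁸, i.e. 3.096×10¹⁸/6.022×10²³ = 5.141×10⁻⁶ mol.
Fraction absorbed: 1 − 10^(−0.545) = 0.7149.
Photons absorbed: 0.7149 × 5.141×10⁻⁶ = 3.675×10⁻⁶ mol.
Product: Φ × n_abs = 0.618 × 3.675×10⁻⁶ = 2.271×10⁻⁶ mol.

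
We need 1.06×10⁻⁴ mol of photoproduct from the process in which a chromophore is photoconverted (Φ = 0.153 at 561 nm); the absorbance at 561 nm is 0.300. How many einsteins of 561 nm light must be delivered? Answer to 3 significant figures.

Photons that must be absorbed: 1.06×10⁻⁴ / 0.153 = 6.928×10⁻⁴ mol.
Fraction absorbed: 1 − 10^(−0.300) = 0.4988.
Incident photons needed: 6.928×10⁻⁴ / 0.4988 = 0.001389 mol.

0.00139 einstein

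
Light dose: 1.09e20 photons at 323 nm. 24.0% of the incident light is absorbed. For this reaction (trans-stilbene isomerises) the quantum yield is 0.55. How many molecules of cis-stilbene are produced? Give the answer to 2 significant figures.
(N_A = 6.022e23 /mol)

Moles of photons: 1.09e20 / 6.022e23 = 1.810e-4 mol.
Photons absorbed: 0.240 × 1.810e-4 = 4.344e-5 mol.
Product: Φ × n_abs = 0.55 × 4.344e-5 = 2.389e-5 mol.
As a count: 2.389e-5 × 6.022e23 = 1.4e19.

1.4e19 molecules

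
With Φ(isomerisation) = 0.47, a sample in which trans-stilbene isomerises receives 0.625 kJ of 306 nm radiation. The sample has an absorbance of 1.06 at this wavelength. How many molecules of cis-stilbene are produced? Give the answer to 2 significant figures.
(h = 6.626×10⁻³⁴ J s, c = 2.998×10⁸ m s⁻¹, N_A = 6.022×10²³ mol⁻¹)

Photon energy at 306 nm: hc/λ = (6.626×10⁻³⁴)(2.998×10⁸)/(306×10⁻⁹) = 6.492×10⁻¹⁹ J.
Incident energy: 0.625 kJ = 625 J.
Photons incident: 625 / 6.492×10⁻¹⁹ = 9.627×10²⁰, i.e. 9.627×10²⁰/6.022×10²³ = 0.001599 mol.
Fraction absorbed: 1 − 10^(−1.06) = 0.9129.
Photons absorbed: 0.9129 × 0.001599 = 0.001460 mol.
Product: Φ × n_abs = 0.47 × 0.001460 = 6.862×10⁻⁴ mol.
As a count: 6.862×10⁻⁴ × 6.022×10²³ = 4.1×10²⁰.

4.1×10²⁰ molecules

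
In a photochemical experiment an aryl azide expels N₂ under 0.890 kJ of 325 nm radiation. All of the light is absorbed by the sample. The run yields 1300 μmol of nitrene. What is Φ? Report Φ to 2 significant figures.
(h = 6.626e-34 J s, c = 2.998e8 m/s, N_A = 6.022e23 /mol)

Φ = 0.54

Product: 1300 μmol = 0.00130 mol.
Photon energy at 325 nm: hc/λ = (6.626e-34)(2.998e8)/(325e-9) = 6.112e-19 J.
Incident energy: 0.890 kJ = 890 J.
Photons incident: 890 / 6.112e-19 = 1.456e21, i.e. 1.456e21/6.022e23 = 0.002418 mol.
Φ = 0.00130 mol / 0.002418 mol photons = 0.54.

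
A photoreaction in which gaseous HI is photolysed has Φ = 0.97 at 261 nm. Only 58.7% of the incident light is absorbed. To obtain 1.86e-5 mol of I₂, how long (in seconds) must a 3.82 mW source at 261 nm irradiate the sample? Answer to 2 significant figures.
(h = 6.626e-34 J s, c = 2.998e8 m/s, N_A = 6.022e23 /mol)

Photons that must be absorbed: 1.86e-5 / 0.97 = 1.918e-5 mol.
Incident photons needed: 1.918e-5 / 0.587 = 3.267e-5 mol.
Photon energy: hc/λ = 7.611e-19 J; per mole, 4.583e5 J mol⁻¹.
Energy required: 3.267e-5 × 4.583e5 = 14.97 J.
Time: 14.97 J / 0.00382 W = 3900 s.

t ≈ 3900 s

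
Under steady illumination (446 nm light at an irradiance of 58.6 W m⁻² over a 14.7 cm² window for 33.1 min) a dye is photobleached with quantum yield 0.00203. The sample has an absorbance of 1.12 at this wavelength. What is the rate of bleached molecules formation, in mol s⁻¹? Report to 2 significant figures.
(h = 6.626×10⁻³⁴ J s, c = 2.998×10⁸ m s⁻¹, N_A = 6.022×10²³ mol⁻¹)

Photon energy at 446 nm: hc/λ = (6.626×10⁻³⁴)(2.998×10⁸)/(446×10⁻⁹) = 4.454×10⁻¹⁹ J.
Energy delivered: (58.6 W m⁻²)(14.7×10⁻⁴ m²)(1986 s) = 171.1 J.
Photons incident: 171.1 / 4.454×10⁻¹⁹ = 3.841×10²⁰, i.e. 3.841×10²⁰/6.022×10²³ = 6.378×10⁻⁴ mol.
Fraction absorbed: 1 − 10^(−1.12) = 0.9241.
Photons absorbed: 0.9241 × 6.378×10⁻⁴ = 5.894×10⁻⁴ mol.
Product formed: 0.00203 × 5.894×10⁻⁴ = 1.196×10⁻⁶ mol.
Rate: 1.196×10⁻⁶ / 1986 s = 6.0×10⁻¹⁰ mol s⁻¹.

6.0×10⁻¹⁰ mol s⁻¹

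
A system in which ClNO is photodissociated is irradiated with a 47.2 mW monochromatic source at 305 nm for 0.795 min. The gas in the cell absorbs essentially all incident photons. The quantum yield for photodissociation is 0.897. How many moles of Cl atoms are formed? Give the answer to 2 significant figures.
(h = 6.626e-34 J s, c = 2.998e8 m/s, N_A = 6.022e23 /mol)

Photon energy at 305 nm: hc/λ = (6.626e-34)(2.998e8)/(305e-9) = 6.513e-19 J.
Energy delivered: (47.2 mW)(47.7 s) = 2.251 J.
Photons incident: 2.251 / 6.513e-19 = 3.456e18, i.e. 3.456e18/6.022e23 = 5.739e-6 mol.
Product: Φ × n_abs = 0.897 × 5.739e-6 = 5.148e-6 mol.

5.1e-6 mol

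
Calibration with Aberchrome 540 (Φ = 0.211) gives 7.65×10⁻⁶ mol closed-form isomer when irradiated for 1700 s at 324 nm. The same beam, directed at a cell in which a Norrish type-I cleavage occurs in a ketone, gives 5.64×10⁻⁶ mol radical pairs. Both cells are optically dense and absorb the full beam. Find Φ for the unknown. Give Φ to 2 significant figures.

Photons absorbed by the actinometer: 7.65×10⁻⁶ / 0.211 = 3.626×10⁻⁵ mol.
Φ(unknown) = 5.64×10⁻⁶ / 3.626×10⁻⁵ = 0.16.

Φ = 0.16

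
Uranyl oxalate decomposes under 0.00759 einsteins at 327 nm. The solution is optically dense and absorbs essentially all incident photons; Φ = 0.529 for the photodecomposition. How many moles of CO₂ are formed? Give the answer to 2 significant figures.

0.0040 mol

Product: Φ × n_abs = 0.529 × 0.00759 = 0.004015 mol.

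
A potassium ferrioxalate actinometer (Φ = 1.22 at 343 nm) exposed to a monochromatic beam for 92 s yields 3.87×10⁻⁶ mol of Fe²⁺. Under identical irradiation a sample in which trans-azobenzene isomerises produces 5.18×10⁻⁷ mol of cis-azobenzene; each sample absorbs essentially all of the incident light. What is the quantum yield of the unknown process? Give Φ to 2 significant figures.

Φ = 0.16

Photons absorbed by the actinometer: 3.87×10⁻⁶ / 1.22 = 3.172×10⁻⁶ mol.
Φ(unknown) = 5.18×10⁻⁷ / 3.172×10⁻⁶ = 0.16.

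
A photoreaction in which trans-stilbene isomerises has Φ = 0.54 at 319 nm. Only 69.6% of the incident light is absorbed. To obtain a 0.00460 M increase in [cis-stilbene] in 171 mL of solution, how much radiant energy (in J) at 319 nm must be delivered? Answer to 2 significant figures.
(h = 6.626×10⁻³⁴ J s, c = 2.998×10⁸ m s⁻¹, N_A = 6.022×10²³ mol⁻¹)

Product: (0.00460 M)(0.171 L) = 7.866×10⁻⁴ mol.
Photons that must be absorbed: 7.866×10⁻⁴ / 0.54 = 0.001457 mol.
Incident photons needed: 0.001457 / 0.696 = 0.002093 mol.
Photon energy: hc/λ = 6.227×10⁻¹⁹ J; per mole, 3.750×10⁵ J mol⁻¹.
Energy required: 0.002093 × 3.750×10⁵ = 780 J.

780 J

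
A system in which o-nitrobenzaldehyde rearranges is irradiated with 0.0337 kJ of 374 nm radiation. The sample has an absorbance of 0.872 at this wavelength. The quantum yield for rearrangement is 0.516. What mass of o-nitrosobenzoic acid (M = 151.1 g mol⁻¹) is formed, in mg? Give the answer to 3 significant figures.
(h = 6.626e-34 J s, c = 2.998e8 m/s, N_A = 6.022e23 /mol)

Photon energy at 374 nm: hc/λ = (6.626e-34)(2.998e8)/(374e-9) = 5.311e-19 J.
Incident energy: 0.0337 kJ = 33.7 J.
Photons incident: 33.7 / 5.311e-19 = 6.345e19, i.e. 6.345e19/6.022e23 = 1.054e-4 mol.
Fraction absorbed: 1 − 10^(−0.872) = 0.8657.
Photons absorbed: 0.8657 × 1.054e-4 = 9.124e-5 mol.
Product: Φ × n_abs = 0.516 × 9.124e-5 = 4.708e-5 mol.
Mass: 4.708e-5 × 151.1 = 0.007114 g = 7.11 mg.

7.11 mg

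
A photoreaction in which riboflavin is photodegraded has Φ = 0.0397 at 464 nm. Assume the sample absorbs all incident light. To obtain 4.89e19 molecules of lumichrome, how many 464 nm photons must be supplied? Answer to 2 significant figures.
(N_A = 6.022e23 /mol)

1.2e21 photons

Product: 4.89e19 / 6.022e23 = 8.120e-5 mol.
Photons that must be absorbed: 8.120e-5 / 0.0397 = 0.002045 mol.
Photon count: 0.002045 × 6.022e23 = 1.2e21.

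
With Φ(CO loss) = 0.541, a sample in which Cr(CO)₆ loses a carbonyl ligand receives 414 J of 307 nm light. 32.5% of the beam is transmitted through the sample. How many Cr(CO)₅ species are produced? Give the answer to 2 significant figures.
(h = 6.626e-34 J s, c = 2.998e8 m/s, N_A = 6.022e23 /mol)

Photon energy at 307 nm: hc/λ = (6.626e-34)(2.998e8)/(307e-9) = 6.471e-19 J.
Photons incident: 414 / 6.471e-19 = 6.398e20, i.e. 6.398e20/6.022e23 = 0.001062 mol.
Fraction absorbed: 1 − 32.5/100 = 0.6750.
Photons absorbed: 0.6750 × 0.001062 = 7.169e-4 mol.
Product: Φ × n_abs = 0.541 × 7.169e-4 = 3.878e-4 mol.
As a count: 3.878e-4 × 6.022e23 = 2.3e20.

2.3e20 species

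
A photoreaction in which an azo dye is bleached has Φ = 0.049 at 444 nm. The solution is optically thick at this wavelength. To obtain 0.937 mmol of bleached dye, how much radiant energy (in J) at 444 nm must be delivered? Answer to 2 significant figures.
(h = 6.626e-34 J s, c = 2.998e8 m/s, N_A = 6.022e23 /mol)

5200 J

Product: 0.937 mmol = 9.37e-4 mol.
Photons that must be absorbed: 9.37e-4 / 0.049 = 0.01912 mol.
Photon energy: hc/λ = 4.474e-19 J; per mole, 2.694e5 J mol⁻¹.
Energy required: 0.01912 × 2.694e5 = 5200 J.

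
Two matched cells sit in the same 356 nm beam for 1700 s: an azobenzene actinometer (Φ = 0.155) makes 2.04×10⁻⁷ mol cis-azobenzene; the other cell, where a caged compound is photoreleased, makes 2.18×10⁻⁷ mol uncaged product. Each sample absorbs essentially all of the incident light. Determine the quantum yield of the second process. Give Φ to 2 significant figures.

Φ = 0.17

Photons absorbed by the actinometer: 2.04×10⁻⁷ / 0.155 = 1.316×10⁻⁶ mol.
Φ(unknown) = 2.18×10⁻⁷ / 1.316×10⁻⁶ = 0.17.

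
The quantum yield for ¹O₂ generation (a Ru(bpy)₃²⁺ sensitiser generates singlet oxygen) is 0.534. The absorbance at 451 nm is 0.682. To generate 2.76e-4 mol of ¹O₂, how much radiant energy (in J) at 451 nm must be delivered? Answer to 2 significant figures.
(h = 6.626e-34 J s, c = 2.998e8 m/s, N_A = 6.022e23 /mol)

Photons that must be absorbed: 2.76e-4 / 0.534 = 5.169e-4 mol.
Fraction absorbed: 1 − 10^(−0.682) = 0.7920.
Incident photons needed: 5.169e-4 / 0.7920 = 6.527e-4 mol.
Photon energy: hc/λ = 4.405e-19 J; per mole, 2.653e5 J mol⁻¹.
Energy required: 6.527e-4 × 2.653e5 = 170 J.

170 J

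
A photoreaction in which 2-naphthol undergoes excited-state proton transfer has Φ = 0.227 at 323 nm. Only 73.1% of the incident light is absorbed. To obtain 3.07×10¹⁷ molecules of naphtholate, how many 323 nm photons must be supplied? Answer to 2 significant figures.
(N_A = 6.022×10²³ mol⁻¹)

1.9×10¹⁸ photons

Product: 3.07×10¹⁷ / 6.022×10²³ = 5.098×10⁻⁷ mol.
Photons that must be absorbed: 5.098×10⁻⁷ / 0.227 = 2.246×10⁻⁶ mol.
Incident photons needed: 2.246×10⁻⁶ / 0.731 = 3.073×10⁻⁶ mol.
Photon count: 3.073×10⁻⁶ × 6.022×10²³ = 1.9×10¹⁸.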